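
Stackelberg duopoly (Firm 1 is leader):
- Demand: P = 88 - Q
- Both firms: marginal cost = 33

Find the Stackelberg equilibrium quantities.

q₁* (leader) = 27.5, q₂* (follower) = 13.75

Work:
Follower's reaction: q₂ = (a - c - q₁)/2
Leader substitutes: π₁ = q₁·(a - q₁ - (a-c-q₁)/2 - c)
FOC: q₁* = (88 - 33)/2 = 27.50
Then: q₂* = (88 - 33 - 27.5)/2 = 13.75
Leader has first-mover advantage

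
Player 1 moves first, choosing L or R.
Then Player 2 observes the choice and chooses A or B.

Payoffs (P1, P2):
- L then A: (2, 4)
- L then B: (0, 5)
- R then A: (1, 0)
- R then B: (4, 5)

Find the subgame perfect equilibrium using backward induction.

P1 plays R, P2 plays B after L and B after R; Payoff (4, 5)

Work:
Backward induction:
After L: P2 chooses B → P1 gets 0
After R: P2 chooses B → P1 gets 4
P1 chooses R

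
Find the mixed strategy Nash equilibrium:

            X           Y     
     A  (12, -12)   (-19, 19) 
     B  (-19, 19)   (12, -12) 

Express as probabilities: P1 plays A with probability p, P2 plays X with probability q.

p = 0.5, q = 0.5

Work:
Find probabilities that make opponent indifferent:
P2 chooses q to make P1 indifferent between A and B
P1 chooses p to make P2 indifferent between X and Y
Mixed NE: P1 plays (A: 0.5, B: 0.5), P2 plays (X: 0.5, Y: 0.5)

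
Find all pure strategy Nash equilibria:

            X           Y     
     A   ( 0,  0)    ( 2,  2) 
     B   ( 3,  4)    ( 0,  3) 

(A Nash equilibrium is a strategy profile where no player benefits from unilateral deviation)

Nash equilibrium: (A, Y), (B, X)

Work:
Best responses:
  P1 vs X: payoffs [0, 3] → best response B (payoff 3)
  P1 vs Y: payoffs [2, 0] → best response A (payoff 2)
  P2 vs A: payoffs [0, 2] → best response Y (payoff 2)
  P2 vs B: payoffs [4, 3] → best response X (payoff 4)
Mutual best responses: (A,Y), (B,X) → Nash equilibria.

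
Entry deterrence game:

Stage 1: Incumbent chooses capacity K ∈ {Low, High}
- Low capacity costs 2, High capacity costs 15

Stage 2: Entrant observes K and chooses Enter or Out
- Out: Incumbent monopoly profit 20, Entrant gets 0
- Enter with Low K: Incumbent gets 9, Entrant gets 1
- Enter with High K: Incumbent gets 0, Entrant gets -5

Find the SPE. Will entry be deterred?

SPE: (Low, Enter|Low, Out|High); Entry not deterred. Incumbent net profit = 7, Entrant gets 1

Work:
After Low K: Entrant enters (1 > 0)
After High K: Entrant stays out (-5 < 0)
Incumbent: Low → 9−2=7, High → 20−15=5
Incumbent chooses Low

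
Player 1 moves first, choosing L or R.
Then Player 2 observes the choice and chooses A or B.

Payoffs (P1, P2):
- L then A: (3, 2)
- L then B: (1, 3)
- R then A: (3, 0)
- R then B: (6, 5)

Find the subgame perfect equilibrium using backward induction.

P1 plays R, P2 plays B after L and B after R; Payoff (6, 5)

Work:
Backward induction:
After L: P2 chooses B → P1 gets 1
After R: P2 chooses B → P1 gets 6
P1 chooses R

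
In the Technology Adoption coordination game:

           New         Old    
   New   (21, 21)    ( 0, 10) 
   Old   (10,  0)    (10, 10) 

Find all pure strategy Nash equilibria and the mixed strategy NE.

Pure NE: (New, New) and (Old, Old); Mixed NE: p = 0.4762, q = 0.4762

Work:
Check pure NE:
(New, New): (21, 21) - no unilateral deviation beneficial
(Old, Old): (10, 10) - no unilateral deviation beneficial
Mixed NE: P1 plays New with p = 0.4762, P2 plays New with q = 0.4762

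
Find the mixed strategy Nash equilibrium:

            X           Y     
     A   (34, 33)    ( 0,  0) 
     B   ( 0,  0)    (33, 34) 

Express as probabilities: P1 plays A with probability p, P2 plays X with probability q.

p = 0.5075, q = 0.4925

Work:
Find probabilities that make opponent indifferent:
P2 chooses q to make P1 indifferent between A and B
P1 chooses p to make P2 indifferent between X and Y
Mixed NE: P1 plays (A: 0.5075, B: 0.4925), P2 plays (X: 0.4925, Y: 0.5075)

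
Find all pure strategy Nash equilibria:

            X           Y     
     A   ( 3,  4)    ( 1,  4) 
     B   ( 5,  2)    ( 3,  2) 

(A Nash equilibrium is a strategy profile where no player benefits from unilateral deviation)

Nash equilibrium: (B, X), (B, Y)

Work:
Best responses:
  P1 vs X: payoffs [3, 5] → best response B (payoff 5)
  P1 vs Y: payoffs [1, 3] → best response B (payoff 3)
  P2 vs A: payoffs [4, 4] → best response X/Y (payoff 4)
  P2 vs B: payoffs [2, 2] → best response X/Y (payoff 2)
Mutual best responses: (B,X), (B,Y) → Nash equilibria.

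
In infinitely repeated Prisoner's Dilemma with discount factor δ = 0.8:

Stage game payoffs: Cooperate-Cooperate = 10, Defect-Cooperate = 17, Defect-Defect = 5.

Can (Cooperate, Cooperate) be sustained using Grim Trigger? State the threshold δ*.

δ* = 0.5833; since δ = 0.8 ≥ 0.5833, cooperation can be sustained

Work:
For Grim Trigger:
Cooperate forever: 10/(1-δ)
Defect then punished: 17 + 5·δ/(1-δ)
Need: 10/(1-δ) ≥ 17 + 5·δ/(1-δ)
Solving: δ ≥ (T-R)/(T-P) = (17-10)/(17-5) = 0.5833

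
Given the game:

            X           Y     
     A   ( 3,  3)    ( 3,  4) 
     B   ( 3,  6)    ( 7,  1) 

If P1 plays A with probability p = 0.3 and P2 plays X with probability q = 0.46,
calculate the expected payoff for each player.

E[P1] = 4.512, E[P2] = 3.372

Work:
E[P1] = p·q·π₁(A,X) + p·(1-q)·π₁(A,Y) + (1-p)·q·π₁(B,X) + (1-p)·(1-q)·π₁(B,Y)
= 0.3·0.46·3 + 0.3·0.54·3 + 0.7·0.46·3 + 0.7·0.54·7
= 4.512

E[P2] = 3.372 (similar calculation)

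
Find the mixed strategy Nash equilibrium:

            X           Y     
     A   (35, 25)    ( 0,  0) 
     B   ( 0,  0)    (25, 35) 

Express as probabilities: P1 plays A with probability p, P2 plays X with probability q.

p = 0.5833, q = 0.4167

Work:
Find probabilities that make opponent indifferent:
P2 chooses q to make P1 indifferent between A and B
P1 chooses p to make P2 indifferent between X and Y
Mixed NE: P1 plays (A: 0.5833, B: 0.4167), P2 plays (X: 0.4167, Y: 0.5833)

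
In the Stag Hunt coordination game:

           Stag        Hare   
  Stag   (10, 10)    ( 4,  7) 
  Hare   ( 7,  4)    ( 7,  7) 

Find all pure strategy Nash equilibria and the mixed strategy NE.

Pure NE: (Stag, Stag) and (Hare, Hare); Mixed NE: p = 0.5, q = 0.5

Work:
Check pure NE:
(Stag, Stag): (10, 10) - no unilateral deviation beneficial
(Hare, Hare): (7, 7) - no unilateral deviation beneficial
Mixed NE: P1 plays Stag with p = 0.5, P2 plays Stag with q = 0.5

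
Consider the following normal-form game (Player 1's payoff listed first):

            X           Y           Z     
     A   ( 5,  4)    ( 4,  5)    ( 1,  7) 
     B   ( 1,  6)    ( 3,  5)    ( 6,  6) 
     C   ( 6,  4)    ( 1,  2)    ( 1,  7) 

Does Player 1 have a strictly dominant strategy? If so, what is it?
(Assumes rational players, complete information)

No strictly dominant strategy exists for Player 1

Work:
A strategy strictly dominates another if it gives a strictly higher payoff against every opponent action. Compare each pair of P1's strategies column-by-column:
  A vs B: [5 vs 1, 4 vs 3, 1 vs 6] → A does not strictly dominate B (column Z: 1 ≤ 6)
  A vs C: [5 vs 6, 4 vs 1, 1 vs 1] → A does not strictly dominate C (column X: 5 ≤ 6)
  B vs A: [1 vs 5, 3 vs 4, 6 vs 1] → B does not strictly dominate A (column X: 1 ≤ 5)
  B vs C: [1 vs 6, 3 vs 1, 6 vs 1] → B does not strictly dominate C (column X: 1 ≤ 6)
  C vs A: [6 vs 5, 1 vs 4, 1 vs 1] → C does not strictly dominate A (column Y: 1 ≤ 4)
  C vs B: [6 vs 1, 1 vs 3, 1 vs 6] → C does not strictly dominate B (column Y: 1 ≤ 3)
No single strategy strictly dominates all others → no strictly dominant strategy.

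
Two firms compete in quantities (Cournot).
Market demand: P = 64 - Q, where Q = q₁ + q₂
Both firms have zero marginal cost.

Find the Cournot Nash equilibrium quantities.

q₁* = q₂* = 21.33; P* = 21.33

Work:
Profit: π_i = P·q_i = (a - q_i - q_j)·q_i
FOC: ∂π_i/∂q_i = a - 2q_i - q_j = 0
Reaction function: q_i = (64 - q_j)/2
Symmetry: q* = 64/3 = 21.33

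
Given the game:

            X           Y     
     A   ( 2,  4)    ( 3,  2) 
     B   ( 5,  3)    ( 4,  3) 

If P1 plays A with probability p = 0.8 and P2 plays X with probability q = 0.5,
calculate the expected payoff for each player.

E[P1] = 2.9, E[P2] = 3.0

Work:
E[P1] = p·q·π₁(A,X) + p·(1-q)·π₁(A,Y) + (1-p)·q·π₁(B,X) + (1-p)·(1-q)·π₁(B,Y)
= 0.8·0.5·2 + 0.8·0.5·3 + 0.2·0.5·5 + 0.2·0.5·4
= 2.9

E[P2] = 3.0 (similar calculation)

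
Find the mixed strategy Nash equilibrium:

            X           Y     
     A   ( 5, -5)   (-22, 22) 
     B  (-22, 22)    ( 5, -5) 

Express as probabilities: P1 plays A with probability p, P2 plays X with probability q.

p = 0.5, q = 0.5

Work:
Find probabilities that make opponent indifferent:
P2 chooses q to make P1 indifferent between A and B
P1 chooses p to make P2 indifferent between X and Y
Mixed NE: P1 plays (A: 0.5, B: 0.5), P2 plays (X: 0.5, Y: 0.5)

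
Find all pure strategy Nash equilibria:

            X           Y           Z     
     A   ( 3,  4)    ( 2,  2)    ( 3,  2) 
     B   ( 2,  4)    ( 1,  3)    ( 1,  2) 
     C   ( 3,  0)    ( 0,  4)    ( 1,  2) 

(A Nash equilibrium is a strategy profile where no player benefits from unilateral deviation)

Nash equilibrium: (A, X)

Work:
Best responses:
  P1 vs X: payoffs [3, 2, 3] → best response A/C (payoff 3)
  P1 vs Y: payoffs [2, 1, 0] → best response A (payoff 2)
  P1 vs Z: payoffs [3, 1, 1] → best response A (payoff 3)
  P2 vs A: payoffs [4, 2, 2] → best response X (payoff 4)
  P2 vs B: payoffs [4, 3, 2] → best response X (payoff 4)
  P2 vs C: payoffs [0, 4, 2] → best response Y (payoff 4)
Mutual best responses: (A,X) → Nash equilibria.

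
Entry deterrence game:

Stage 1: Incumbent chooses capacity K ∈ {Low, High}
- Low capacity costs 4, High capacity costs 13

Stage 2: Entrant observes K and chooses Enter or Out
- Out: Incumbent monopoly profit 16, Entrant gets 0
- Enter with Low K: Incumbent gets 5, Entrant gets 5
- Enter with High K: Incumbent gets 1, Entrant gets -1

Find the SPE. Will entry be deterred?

SPE: (High, Enter|Low, Out|High); Entry deterred. Incumbent net profit = 3

Work:
After Low K: Entrant enters (5 > 0)
After High K: Entrant stays out (-1 < 0)
Incumbent: Low → 5−4=1, High → 16−13=3
Incumbent chooses High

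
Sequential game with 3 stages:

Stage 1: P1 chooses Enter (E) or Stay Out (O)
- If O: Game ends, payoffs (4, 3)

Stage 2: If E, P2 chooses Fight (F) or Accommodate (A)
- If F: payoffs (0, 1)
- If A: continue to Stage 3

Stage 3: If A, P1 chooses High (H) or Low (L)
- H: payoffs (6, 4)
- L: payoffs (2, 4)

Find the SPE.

SPE: (E, A, H); Outcome (6, 4)

Work:
Stage 3: P1 chooses H (6 vs 2)
Stage 2: P2: F->1, A->4 (anticipating H). Choose A
Stage 1: P1: O->4, E->6 (anticipating A, H). Choose E
SPE path: E -> A -> H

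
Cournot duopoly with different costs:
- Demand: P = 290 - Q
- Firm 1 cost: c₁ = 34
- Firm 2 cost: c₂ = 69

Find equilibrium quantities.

q₁* = 97.0, q₂* = 62.0

Work:
Reaction: q₁ = (290 - 34 - q₂)/2
Reaction: q₂ = (290 - 69 - q₁)/2
Solve simultaneously:
q₁* = (290 - 2×34 + 69)/3 = 97.0
q₂* = (290 - 2×69 + 34)/3 = 62.0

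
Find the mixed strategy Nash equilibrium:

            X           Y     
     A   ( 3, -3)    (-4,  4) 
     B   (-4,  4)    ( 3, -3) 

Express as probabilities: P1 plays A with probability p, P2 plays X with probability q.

p = 0.5, q = 0.5

Work:
Find probabilities that make opponent indifferent:
P2 chooses q to make P1 indifferent between A and B
P1 chooses p to make P2 indifferent between X and Y
Mixed NE: P1 plays (A: 0.5, B: 0.5), P2 plays (X: 0.5, Y: 0.5)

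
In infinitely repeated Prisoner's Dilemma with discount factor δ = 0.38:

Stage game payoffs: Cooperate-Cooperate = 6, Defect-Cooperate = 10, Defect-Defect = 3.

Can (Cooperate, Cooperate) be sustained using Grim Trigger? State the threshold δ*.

δ* = 0.5714; since δ = 0.38 < 0.5714, cooperation cannot be sustained

Work:
For Grim Trigger:
Cooperate forever: 6/(1-δ)
Defect then punished: 10 + 3·δ/(1-δ)
Need: 6/(1-δ) ≥ 10 + 3·δ/(1-δ)
Solving: δ ≥ (T-R)/(T-P) = (10-6)/(10-3) = 0.5714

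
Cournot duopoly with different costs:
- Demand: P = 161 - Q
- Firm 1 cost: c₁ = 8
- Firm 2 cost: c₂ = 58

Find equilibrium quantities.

q₁* = 67.67, q₂* = 17.67

Work:
Reaction: q₁ = (161 - 8 - q₂)/2
Reaction: q₂ = (161 - 58 - q₁)/2
Solve simultaneously:
q₁* = (161 - 2×8 + 58)/3 = 67.67
q₂* = (161 - 2×58 + 8)/3 = 17.67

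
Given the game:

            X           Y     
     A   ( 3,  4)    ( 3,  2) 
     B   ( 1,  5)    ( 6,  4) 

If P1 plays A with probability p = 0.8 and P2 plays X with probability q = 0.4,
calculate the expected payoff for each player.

E[P1] = 3.2, E[P2] = 3.12

Work:
E[P1] = p·q·π₁(A,X) + p·(1-q)·π₁(A,Y) + (1-p)·q·π₁(B,X) + (1-p)·(1-q)·π₁(B,Y)
= 0.8·0.4·3 + 0.8·0.6·3 + 0.2·0.4·1 + 0.2·0.6·6
= 3.2

E[P2] = 3.12 (similar calculation)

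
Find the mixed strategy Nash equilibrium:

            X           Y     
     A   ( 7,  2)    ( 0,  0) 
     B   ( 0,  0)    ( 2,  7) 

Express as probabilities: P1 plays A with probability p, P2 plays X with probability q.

p = 0.7778, q = 0.2222

Work:
Find probabilities that make opponent indifferent:
P2 chooses q to make P1 indifferent between A and B
P1 chooses p to make P2 indifferent between X and Y
Mixed NE: P1 plays (A: 0.7778, B: 0.2222), P2 plays (X: 0.2222, Y: 0.7778)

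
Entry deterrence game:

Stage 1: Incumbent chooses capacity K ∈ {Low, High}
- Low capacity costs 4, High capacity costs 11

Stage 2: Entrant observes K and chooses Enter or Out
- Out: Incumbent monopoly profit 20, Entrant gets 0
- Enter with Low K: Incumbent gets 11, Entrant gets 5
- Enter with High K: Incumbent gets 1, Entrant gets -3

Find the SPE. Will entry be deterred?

SPE: (High, Enter|Low, Out|High); Entry deterred. Incumbent net profit = 9

Work:
After Low K: Entrant enters (5 > 0)
After High K: Entrant stays out (-3 < 0)
Incumbent: Low → 11−4=7, High → 20−11=9
Incumbent chooses High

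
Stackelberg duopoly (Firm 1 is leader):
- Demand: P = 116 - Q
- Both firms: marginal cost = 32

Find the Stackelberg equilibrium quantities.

q₁* (leader) = 42.0, q₂* (follower) = 21.0

Work:
Follower's reaction: q₂ = (a - c - q₁)/2
Leader substitutes: π₁ = q₁·(a - q₁ - (a-c-q₁)/2 - c)
FOC: q₁* = (116 - 32)/2 = 42.00
Then: q₂* = (116 - 32 - 42.0)/2 = 21.00
Leader has first-mover advantage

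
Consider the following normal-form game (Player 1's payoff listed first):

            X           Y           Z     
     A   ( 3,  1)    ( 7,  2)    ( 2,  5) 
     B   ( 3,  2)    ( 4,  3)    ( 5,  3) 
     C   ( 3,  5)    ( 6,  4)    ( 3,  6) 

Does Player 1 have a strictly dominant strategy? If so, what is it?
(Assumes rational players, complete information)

No strictly dominant strategy exists for Player 1

Work:
A strategy strictly dominates another if it gives a strictly higher payoff against every opponent action. Compare each pair of P1's strategies column-by-column:
  A vs B: [3 vs 3, 7 vs 4, 2 vs 5] → A does not strictly dominate B (column X: 3 ≤ 3)
  A vs C: [3 vs 3, 7 vs 6, 2 vs 3] → A does not strictly dominate C (column X: 3 ≤ 3)
  B vs A: [3 vs 3, 4 vs 7, 5 vs 2] → B does not strictly dominate A (column X: 3 ≤ 3)
  B vs C: [3 vs 3, 4 vs 6, 5 vs 3] → B does not strictly dominate C (column X: 3 ≤ 3)
  C vs A: [3 vs 3, 6 vs 7, 3 vs 2] → C does not strictly dominate A (column X: 3 ≤ 3)
  C vs B: [3 vs 3, 6 vs 4, 3 vs 5] → C does not strictly dominate B (column X: 3 ≤ 3)
No single strategy strictly dominates all others → no strictly dominant strategy.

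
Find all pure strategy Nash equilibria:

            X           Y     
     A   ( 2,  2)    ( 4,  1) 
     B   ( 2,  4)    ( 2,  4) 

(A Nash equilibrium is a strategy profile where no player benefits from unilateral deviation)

Nash equilibrium: (A, X), (B, X)

Work:
Best responses:
  P1 vs X: payoffs [2, 2] → best response A/B (payoff 2)
  P1 vs Y: payoffs [4, 2] → best response A (payoff 4)
  P2 vs A: payoffs [2, 1] → best response X (payoff 2)
  P2 vs B: payoffs [4, 4] → best response X/Y (payoff 4)
Mutual best responses: (A,X), (B,X) → Nash equilibria.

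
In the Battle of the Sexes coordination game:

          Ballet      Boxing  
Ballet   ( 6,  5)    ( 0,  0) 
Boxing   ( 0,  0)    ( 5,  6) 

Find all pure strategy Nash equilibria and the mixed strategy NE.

Pure NE: (Ballet, Ballet) and (Boxing, Boxing); Mixed NE: p = 0.5455, q = 0.4545

Work:
Check pure NE:
(Ballet, Ballet): (6, 5) - no unilateral deviation beneficial
(Boxing, Boxing): (5, 6) - no unilateral deviation beneficial
Mixed NE: P1 plays Ballet with p = 0.5455, P2 plays Ballet with q = 0.4545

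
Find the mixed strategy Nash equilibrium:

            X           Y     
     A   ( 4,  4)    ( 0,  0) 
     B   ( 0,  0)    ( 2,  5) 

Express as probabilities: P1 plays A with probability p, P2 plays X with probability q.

p = 0.5556, q = 0.3333

Work:
Find probabilities that make opponent indifferent:
P2 chooses q to make P1 indifferent between A and B
P1 chooses p to make P2 indifferent between X and Y
Mixed NE: P1 plays (A: 0.5556, B: 0.4444), P2 plays (X: 0.3333, Y: 0.6667)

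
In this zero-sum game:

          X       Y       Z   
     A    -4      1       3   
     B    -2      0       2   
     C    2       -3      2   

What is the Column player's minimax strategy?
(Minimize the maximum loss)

Column should play Y, value = 1

Work:
Column player minimizes Row's maximum payoff:
Column X: max payoff to Row = 2
Column Y: max payoff to Row = 1
Column Z: max payoff to Row = 3
Minimum is 1, achieved by column Y.
Minimax strategy: Y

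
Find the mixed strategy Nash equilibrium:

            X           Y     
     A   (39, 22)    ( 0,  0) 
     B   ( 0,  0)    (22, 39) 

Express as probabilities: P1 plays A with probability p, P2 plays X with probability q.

p = 0.6393, q = 0.3607

Work:
Find probabilities that make opponent indifferent:
P2 chooses q to make P1 indifferent between A and B
P1 chooses p to make P2 indifferent between X and Y
Mixed NE: P1 plays (A: 0.6393, B: 0.3607), P2 plays (X: 0.3607, Y: 0.6393)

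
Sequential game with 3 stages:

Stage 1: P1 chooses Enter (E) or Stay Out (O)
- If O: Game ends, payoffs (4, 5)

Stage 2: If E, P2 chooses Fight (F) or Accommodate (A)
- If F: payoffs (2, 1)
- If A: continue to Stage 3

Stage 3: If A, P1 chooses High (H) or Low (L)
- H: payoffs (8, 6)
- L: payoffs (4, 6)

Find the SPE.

SPE: (E, A, H); Outcome (8, 6)

Work:
Stage 3: P1 chooses H (8 vs 4)
Stage 2: P2: F->1, A->6 (anticipating H). Choose A
Stage 1: P1: O->4, E->8 (anticipating A, H). Choose E
SPE path: E -> A -> H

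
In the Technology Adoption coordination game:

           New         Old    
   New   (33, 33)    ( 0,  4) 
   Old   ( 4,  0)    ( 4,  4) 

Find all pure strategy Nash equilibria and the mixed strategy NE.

Pure NE: (New, New) and (Old, Old); Mixed NE: p = 0.1212, q = 0.1212

Work:
Check pure NE:
(New, New): (33, 33) - no unilateral deviation beneficial
(Old, Old): (4, 4) - no unilateral deviation beneficial
Mixed NE: P1 plays New with p = 0.1212, P2 plays New with q = 0.1212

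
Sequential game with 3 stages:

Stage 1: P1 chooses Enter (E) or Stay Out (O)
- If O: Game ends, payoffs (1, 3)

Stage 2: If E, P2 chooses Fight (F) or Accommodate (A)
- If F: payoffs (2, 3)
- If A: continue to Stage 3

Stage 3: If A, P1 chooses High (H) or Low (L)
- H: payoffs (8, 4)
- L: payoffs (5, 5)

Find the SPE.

SPE: (E, A, H); Outcome (8, 4)

Work:
Stage 3: P1 chooses H (8 vs 5)
Stage 2: P2: F->3, A->4 (anticipating H). Choose A
Stage 1: P1: O->1, E->8 (anticipating A, H). Choose E
SPE path: E -> A -> H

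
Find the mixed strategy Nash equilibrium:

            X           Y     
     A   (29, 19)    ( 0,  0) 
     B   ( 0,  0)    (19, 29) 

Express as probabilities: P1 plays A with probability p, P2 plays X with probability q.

p = 0.6042, q = 0.3958

Work:
Find probabilities that make opponent indifferent:
P2 chooses q to make P1 indifferent between A and B
P1 chooses p to make P2 indifferent between X and Y
Mixed NE: P1 plays (A: 0.6042, B: 0.3958), P2 plays (X: 0.3958, Y: 0.6042)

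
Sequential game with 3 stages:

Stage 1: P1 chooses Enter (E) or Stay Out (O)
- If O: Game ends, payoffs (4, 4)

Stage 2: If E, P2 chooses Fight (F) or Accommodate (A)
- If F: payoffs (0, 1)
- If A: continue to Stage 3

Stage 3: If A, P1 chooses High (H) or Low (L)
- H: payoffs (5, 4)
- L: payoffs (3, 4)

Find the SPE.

SPE: (E, A, H); Outcome (5, 4)

Work:
Stage 3: P1 chooses H (5 vs 3)
Stage 2: P2: F->1, A->4 (anticipating H). Choose A
Stage 1: P1: O->4, E->5 (anticipating A, H). Choose E
SPE path: E -> A -> H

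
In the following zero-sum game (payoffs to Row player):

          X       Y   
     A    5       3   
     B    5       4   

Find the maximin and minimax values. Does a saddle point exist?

Maximin = 4, Minimax = 4, Saddle: True

Work:
Row minimums: [3, 4] → maximin = 4
Column maximums: [5, 4] → minimax = 4
Saddle point exists! Game value = 4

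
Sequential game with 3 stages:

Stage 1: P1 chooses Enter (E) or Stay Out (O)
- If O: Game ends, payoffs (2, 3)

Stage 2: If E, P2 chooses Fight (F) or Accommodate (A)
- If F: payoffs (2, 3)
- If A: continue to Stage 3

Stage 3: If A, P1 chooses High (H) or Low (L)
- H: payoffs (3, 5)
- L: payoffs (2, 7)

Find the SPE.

SPE: (E, A, H); Outcome (3, 5)

Work:
Stage 3: P1 chooses H (3 vs 2)
Stage 2: P2: F->3, A->5 (anticipating H). Choose A
Stage 1: P1: O->2, E->3 (anticipating A, H). Choose E
SPE path: E -> A -> H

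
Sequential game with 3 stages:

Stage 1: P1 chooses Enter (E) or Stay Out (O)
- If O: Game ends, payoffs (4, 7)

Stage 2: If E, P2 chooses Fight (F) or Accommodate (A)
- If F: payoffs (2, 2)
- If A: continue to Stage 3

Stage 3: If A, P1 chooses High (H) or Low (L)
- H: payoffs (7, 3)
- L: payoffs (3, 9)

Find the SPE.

SPE: (E, A, H); Outcome (7, 3)

Work:
Stage 3: P1 chooses H (7 vs 3)
Stage 2: P2: F->2, A->3 (anticipating H). Choose A
Stage 1: P1: O->4, E->7 (anticipating A, H). Choose E
SPE path: E -> A -> H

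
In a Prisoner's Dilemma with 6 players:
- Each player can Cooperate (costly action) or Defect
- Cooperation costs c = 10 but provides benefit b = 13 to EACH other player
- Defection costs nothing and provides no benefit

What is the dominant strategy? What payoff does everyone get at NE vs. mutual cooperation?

Dominant: Defect; NE payoff = 0; Coop payoff = 55

Work:
Defect dominates (saves cost c = 10, benefit to others is external)
NE: All defect → everyone gets 0
If all cooperate: each receives (5)×13 - 10 = 55
Social dilemma: 55 > 0 but NE gives 0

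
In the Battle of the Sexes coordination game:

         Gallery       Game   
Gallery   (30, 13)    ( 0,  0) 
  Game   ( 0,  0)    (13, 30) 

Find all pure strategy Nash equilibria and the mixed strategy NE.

Pure NE: (Gallery, Gallery) and (Game, Game); Mixed NE: p = 0.6977, q = 0.3023

Work:
Check pure NE:
(Gallery, Gallery): (30, 13) - no unilateral deviation beneficial
(Game, Game): (13, 30) - no unilateral deviation beneficial
Mixed NE: P1 plays Gallery with p = 0.6977, P2 plays Gallery with q = 0.3023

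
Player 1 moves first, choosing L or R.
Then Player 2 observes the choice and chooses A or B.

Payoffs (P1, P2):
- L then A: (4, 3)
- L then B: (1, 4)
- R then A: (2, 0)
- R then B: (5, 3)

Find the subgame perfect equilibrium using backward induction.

P1 plays R, P2 plays B after L and B after R; Payoff (5, 3)

Work:
Backward induction:
After L: P2 chooses B → P1 gets 1
After R: P2 chooses B → P1 gets 5
P1 chooses R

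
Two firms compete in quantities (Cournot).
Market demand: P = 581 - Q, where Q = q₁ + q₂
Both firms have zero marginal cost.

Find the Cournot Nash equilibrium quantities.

q₁* = q₂* = 193.67; P* = 193.67

Work:
Profit: π_i = P·q_i = (a - q_i - q_j)·q_i
FOC: ∂π_i/∂q_i = a - 2q_i - q_j = 0
Reaction function: q_i = (581 - q_j)/2
Symmetry: q* = 581/3 = 193.67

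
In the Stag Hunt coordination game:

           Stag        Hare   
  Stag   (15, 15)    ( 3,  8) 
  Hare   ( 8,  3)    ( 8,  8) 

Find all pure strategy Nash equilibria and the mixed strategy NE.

Pure NE: (Stag, Stag) and (Hare, Hare); Mixed NE: p = 0.4167, q = 0.4167

Work:
Check pure NE:
(Stag, Stag): (15, 15) - no unilateral deviation beneficial
(Hare, Hare): (8, 8) - no unilateral deviation beneficial
Mixed NE: P1 plays Stag with p = 0.4167, P2 plays Stag with q = 0.4167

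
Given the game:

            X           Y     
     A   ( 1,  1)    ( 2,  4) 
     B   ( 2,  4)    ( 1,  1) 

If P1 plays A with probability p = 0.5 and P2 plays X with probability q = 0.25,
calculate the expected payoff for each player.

E[P1] = 1.5, E[P2] = 2.5

Work:
E[P1] = p·q·π₁(A,X) + p·(1-q)·π₁(A,Y) + (1-p)·q·π₁(B,X) + (1-p)·(1-q)·π₁(B,Y)
= 0.5·0.25·1 + 0.5·0.75·2 + 0.5·0.25·2 + 0.5·0.75·1
= 1.5

E[P2] = 2.5 (similar calculation)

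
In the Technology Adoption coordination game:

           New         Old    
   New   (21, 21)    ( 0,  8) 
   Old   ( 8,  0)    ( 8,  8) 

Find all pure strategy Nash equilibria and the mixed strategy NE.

Pure NE: (New, New) and (Old, Old); Mixed NE: p = 0.381, q = 0.381

Work:
Check pure NE:
(New, New): (21, 21) - no unilateral deviation beneficial
(Old, Old): (8, 8) - no unilateral deviation beneficial
Mixed NE: P1 plays New with p = 0.381, P2 plays New with q = 0.381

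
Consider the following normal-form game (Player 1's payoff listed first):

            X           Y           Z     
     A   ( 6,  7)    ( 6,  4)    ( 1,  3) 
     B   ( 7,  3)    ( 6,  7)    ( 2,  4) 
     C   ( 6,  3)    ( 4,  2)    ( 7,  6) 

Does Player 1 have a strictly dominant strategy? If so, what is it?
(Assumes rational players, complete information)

No strictly dominant strategy exists for Player 1

Work:
A strategy strictly dominates another if it gives a strictly higher payoff against every opponent action. Compare each pair of P1's strategies column-by-column:
  A vs B: [6 vs 7, 6 vs 6, 1 vs 2] → A does not strictly dominate B (column X: 6 ≤ 7)
  A vs C: [6 vs 6, 6 vs 4, 1 vs 7] → A does not strictly dominate C (column X: 6 ≤ 6)
  B vs A: [7 vs 6, 6 vs 6, 2 vs 1] → B does not strictly dominate A (column Y: 6 ≤ 6)
  B vs C: [7 vs 6, 6 vs 4, 2 vs 7] → B does not strictly dominate C (column Z: 2 ≤ 7)
  C vs A: [6 vs 6, 4 vs 6, 7 vs 1] → C does not strictly dominate A (column X: 6 ≤ 6)
  C vs B: [6 vs 7, 4 vs 6, 7 vs 2] → C does not strictly dominate B (column X: 6 ≤ 7)
No single strategy strictly dominates all others → no strictly dominant strategy.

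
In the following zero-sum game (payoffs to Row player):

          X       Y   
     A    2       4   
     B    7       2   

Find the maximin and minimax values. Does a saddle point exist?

Maximin = 2, Minimax = 4, Saddle: False

Work:
Row minimums: [2, 2] → maximin = 2
Column maximums: [7, 4] → minimax = 4
No saddle point (maximin ≠ minimax). Mixed strategy needed.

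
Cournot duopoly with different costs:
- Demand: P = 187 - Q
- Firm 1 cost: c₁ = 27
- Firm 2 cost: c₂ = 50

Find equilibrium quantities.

q₁* = 61.0, q₂* = 38.0

Work:
Reaction: q₁ = (187 - 27 - q₂)/2
Reaction: q₂ = (187 - 50 - q₁)/2
Solve simultaneously:
q₁* = (187 - 2×27 + 50)/3 = 61.0
q₂* = (187 - 2×50 + 27)/3 = 38.0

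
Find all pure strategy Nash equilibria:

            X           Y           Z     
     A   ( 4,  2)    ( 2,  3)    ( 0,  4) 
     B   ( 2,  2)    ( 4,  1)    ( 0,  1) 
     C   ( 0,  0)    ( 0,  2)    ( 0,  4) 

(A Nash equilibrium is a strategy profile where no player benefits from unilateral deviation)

Nash equilibrium: (A, Z), (C, Z)

Work:
Best responses:
  P1 vs X: payoffs [4, 2, 0] → best response A (payoff 4)
  P1 vs Y: payoffs [2, 4, 0] → best response B (payoff 4)
  P1 vs Z: payoffs [0, 0, 0] → best response A/B/C (payoff 0)
  P2 vs A: payoffs [2, 3, 4] → best response Z (payoff 4)
  P2 vs B: payoffs [2, 1, 1] → best response X (payoff 2)
  P2 vs C: payoffs [0, 2, 4] → best response Z (payoff 4)
Mutual best responses: (A,Z), (C,Z) → Nash equilibria.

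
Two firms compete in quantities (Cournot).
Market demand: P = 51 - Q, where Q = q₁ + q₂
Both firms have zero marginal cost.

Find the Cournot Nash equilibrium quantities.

q₁* = q₂* = 17.0; P* = 17.0

Work:
Profit: π_i = P·q_i = (a - q_i - q_j)·q_i
FOC: ∂π_i/∂q_i = a - 2q_i - q_j = 0
Reaction function: q_i = (51 - q_j)/2
Symmetry: q* = 51/3 = 17.0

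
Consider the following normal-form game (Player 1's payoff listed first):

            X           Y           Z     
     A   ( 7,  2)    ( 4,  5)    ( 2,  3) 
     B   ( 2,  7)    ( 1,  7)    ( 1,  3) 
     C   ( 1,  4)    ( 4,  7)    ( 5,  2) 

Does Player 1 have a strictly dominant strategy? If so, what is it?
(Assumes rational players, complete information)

No strictly dominant strategy exists for Player 1

Work:
A strategy strictly dominates another if it gives a strictly higher payoff against every opponent action. Compare each pair of P1's strategies column-by-column:
  A vs B: [7 vs 2, 4 vs 1, 2 vs 1] → A strictly dominates B
  A vs C: [7 vs 1, 4 vs 4, 2 vs 5] → A does not strictly dominate C (column Y: 4 ≤ 4)
  B vs A: [2 vs 7, 1 vs 4, 1 vs 2] → B does not strictly dominate A (column X: 2 ≤ 7)
  B vs C: [2 vs 1, 1 vs 4, 1 vs 5] → B does not strictly dominate C (column Y: 1 ≤ 4)
  C vs A: [1 vs 7, 4 vs 4, 5 vs 2] → C does not strictly dominate A (column X: 1 ≤ 7)
  C vs B: [1 vs 2, 4 vs 1, 5 vs 1] → C does not strictly dominate B (column X: 1 ≤ 2)
No single strategy strictly dominates all others → no strictly dominant strategy.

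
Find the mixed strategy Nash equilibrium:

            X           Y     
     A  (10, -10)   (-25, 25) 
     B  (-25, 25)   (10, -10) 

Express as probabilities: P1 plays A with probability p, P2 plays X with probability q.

p = 0.5, q = 0.5

Work:
Find probabilities that make opponent indifferent:
P2 chooses q to make P1 indifferent between A and B
P1 chooses p to make P2 indifferent between X and Y
Mixed NE: P1 plays (A: 0.5, B: 0.5), P2 plays (X: 0.5, Y: 0.5)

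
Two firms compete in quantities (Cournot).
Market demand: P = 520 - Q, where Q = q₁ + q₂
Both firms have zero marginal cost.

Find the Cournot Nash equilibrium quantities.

q₁* = q₂* = 173.33; P* = 173.33

Work:
Profit: π_i = P·q_i = (a - q_i - q_j)·q_i
FOC: ∂π_i/∂q_i = a - 2q_i - q_j = 0
Reaction function: q_i = (520 - q_j)/2
Symmetry: q* = 520/3 = 173.33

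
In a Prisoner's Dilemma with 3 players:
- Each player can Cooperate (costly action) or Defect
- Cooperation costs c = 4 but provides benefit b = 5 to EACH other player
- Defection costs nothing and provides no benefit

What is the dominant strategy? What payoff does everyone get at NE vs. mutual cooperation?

Dominant: Defect; NE payoff = 0; Coop payoff = 6

Work:
Defect dominates (saves cost c = 4, benefit to others is external)
NE: All defect → everyone gets 0
If all cooperate: each receives (2)×5 - 4 = 6
Social dilemma: 6 > 0 but NE gives 0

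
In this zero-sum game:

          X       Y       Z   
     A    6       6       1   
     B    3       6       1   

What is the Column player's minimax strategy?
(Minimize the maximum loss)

Column should play Z, value = 1

Work:
Column player minimizes Row's maximum payoff:
Column X: max payoff to Row = 6
Column Y: max payoff to Row = 6
Column Z: max payoff to Row = 1
Minimum is 1, achieved by column Z.
Minimax strategy: Z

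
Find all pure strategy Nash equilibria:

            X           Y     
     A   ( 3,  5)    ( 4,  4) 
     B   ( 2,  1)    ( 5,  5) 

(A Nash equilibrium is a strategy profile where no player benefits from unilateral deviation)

Nash equilibrium: (A, X), (B, Y)

Work:
Best responses:
  P1 vs X: payoffs [3, 2] → best response A (payoff 3)
  P1 vs Y: payoffs [4, 5] → best response B (payoff 5)
  P2 vs A: payoffs [5, 4] → best response X (payoff 5)
  P2 vs B: payoffs [1, 5] → best response Y (payoff 5)
Mutual best responses: (A,X), (B,Y) → Nash equilibria.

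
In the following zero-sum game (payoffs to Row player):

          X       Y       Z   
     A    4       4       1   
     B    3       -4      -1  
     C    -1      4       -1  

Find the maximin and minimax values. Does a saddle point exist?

Maximin = 1, Minimax = 1, Saddle: True

Work:
Row minimums: [1, -4, -1] → maximin = 1
Column maximums: [4, 4, 1] → minimax = 1
Saddle point exists! Game value = 1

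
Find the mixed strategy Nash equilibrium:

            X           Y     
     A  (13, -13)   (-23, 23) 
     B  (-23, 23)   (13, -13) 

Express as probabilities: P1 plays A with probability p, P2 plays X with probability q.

p = 0.5, q = 0.5

Work:
Find probabilities that make opponent indifferent:
P2 chooses q to make P1 indifferent between A and B
P1 chooses p to make P2 indifferent between X and Y
Mixed NE: P1 plays (A: 0.5, B: 0.5), P2 plays (X: 0.5, Y: 0.5)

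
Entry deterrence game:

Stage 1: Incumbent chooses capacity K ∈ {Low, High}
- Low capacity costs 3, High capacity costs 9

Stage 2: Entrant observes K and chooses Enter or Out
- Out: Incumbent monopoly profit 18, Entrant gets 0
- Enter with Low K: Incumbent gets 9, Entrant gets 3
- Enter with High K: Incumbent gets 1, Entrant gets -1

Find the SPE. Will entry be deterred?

SPE: (High, Enter|Low, Out|High); Entry deterred. Incumbent net profit = 9

Work:
After Low K: Entrant enters (3 > 0)
After High K: Entrant stays out (-1 < 0)
Incumbent: Low → 9−3=6, High → 18−9=9
Incumbent chooses High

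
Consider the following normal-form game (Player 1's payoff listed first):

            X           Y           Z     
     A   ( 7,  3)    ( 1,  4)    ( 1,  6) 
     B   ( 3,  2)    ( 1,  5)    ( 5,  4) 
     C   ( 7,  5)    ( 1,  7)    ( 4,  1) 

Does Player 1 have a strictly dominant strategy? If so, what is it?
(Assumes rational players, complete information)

No strictly dominant strategy exists for Player 1

Work:
A strategy strictly dominates another if it gives a strictly higher payoff against every opponent action. Compare each pair of P1's strategies column-by-column:
  A vs B: [7 vs 3, 1 vs 1, 1 vs 5] → A does not strictly dominate B (column Y: 1 ≤ 1)
  A vs C: [7 vs 7, 1 vs 1, 1 vs 4] → A does not strictly dominate C (column X: 7 ≤ 7)
  B vs A: [3 vs 7, 1 vs 1, 5 vs 1] → B does not strictly dominate A (column X: 3 ≤ 7)
  B vs C: [3 vs 7, 1 vs 1, 5 vs 4] → B does not strictly dominate C (column X: 3 ≤ 7)
  C vs A: [7 vs 7, 1 vs 1, 4 vs 1] → C does not strictly dominate A (column X: 7 ≤ 7)
  C vs B: [7 vs 3, 1 vs 1, 4 vs 5] → C does not strictly dominate B (column Y: 1 ≤ 1)
No single strategy strictly dominates all others → no strictly dominant strategy.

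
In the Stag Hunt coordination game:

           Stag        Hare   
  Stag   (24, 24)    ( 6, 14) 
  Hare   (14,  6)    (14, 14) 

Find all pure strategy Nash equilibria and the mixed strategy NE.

Pure NE: (Stag, Stag) and (Hare, Hare); Mixed NE: p = 0.4444, q = 0.4444

Work:
Check pure NE:
(Stag, Stag): (24, 24) - no unilateral deviation beneficial
(Hare, Hare): (14, 14) - no unilateral deviation beneficial
Mixed NE: P1 plays Stag with p = 0.4444, P2 plays Stag with q = 0.4444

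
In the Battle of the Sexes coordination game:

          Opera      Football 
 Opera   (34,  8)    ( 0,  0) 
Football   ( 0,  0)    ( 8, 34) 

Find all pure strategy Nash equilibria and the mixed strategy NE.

Pure NE: (Opera, Opera) and (Football, Football); Mixed NE: p = 0.8095, q = 0.1905

Work:
Check pure NE:
(Opera, Opera): (34, 8) - no unilateral deviation beneficial
(Football, Football): (8, 34) - no unilateral deviation beneficial
Mixed NE: P1 plays Opera with p = 0.8095, P2 plays Opera with q = 0.1905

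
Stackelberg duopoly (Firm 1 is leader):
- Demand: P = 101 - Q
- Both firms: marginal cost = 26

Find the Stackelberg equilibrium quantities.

q₁* (leader) = 37.5, q₂* (follower) = 18.75

Work:
Follower's reaction: q₂ = (a - c - q₁)/2
Leader substitutes: π₁ = q₁·(a - q₁ - (a-c-q₁)/2 - c)
FOC: q₁* = (101 - 26)/2 = 37.50
Then: q₂* = (101 - 26 - 37.5)/2 = 18.75
Leader has first-mover advantage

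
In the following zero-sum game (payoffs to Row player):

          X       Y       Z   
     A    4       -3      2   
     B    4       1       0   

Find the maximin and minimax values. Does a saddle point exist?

Maximin = 0, Minimax = 1, Saddle: False

Work:
Row minimums: [-3, 0] → maximin = 0
Column maximums: [4, 1, 2] → minimax = 1
No saddle point (maximin ≠ minimax). Mixed strategy needed.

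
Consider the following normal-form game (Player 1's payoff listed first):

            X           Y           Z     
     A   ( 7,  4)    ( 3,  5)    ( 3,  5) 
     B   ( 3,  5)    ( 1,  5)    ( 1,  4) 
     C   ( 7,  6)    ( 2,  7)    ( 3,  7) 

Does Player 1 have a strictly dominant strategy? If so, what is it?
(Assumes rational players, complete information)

No strictly dominant strategy exists for Player 1

Work:
A strategy strictly dominates another if it gives a strictly higher payoff against every opponent action. Compare each pair of P1's strategies column-by-column:
  A vs B: [7 vs 3, 3 vs 1, 3 vs 1] → A strictly dominates B
  A vs C: [7 vs 7, 3 vs 2, 3 vs 3] → A does not strictly dominate C (column X: 7 ≤ 7)
  B vs A: [3 vs 7, 1 vs 3, 1 vs 3] → B does not strictly dominate A (column X: 3 ≤ 7)
  B vs C: [3 vs 7, 1 vs 2, 1 vs 3] → B does not strictly dominate C (column X: 3 ≤ 7)
  C vs A: [7 vs 7, 2 vs 3, 3 vs 3] → C does not strictly dominate A (column X: 7 ≤ 7)
  C vs B: [7 vs 3, 2 vs 1, 3 vs 1] → C strictly dominates B
No single strategy strictly dominates all others → no strictly dominant strategy.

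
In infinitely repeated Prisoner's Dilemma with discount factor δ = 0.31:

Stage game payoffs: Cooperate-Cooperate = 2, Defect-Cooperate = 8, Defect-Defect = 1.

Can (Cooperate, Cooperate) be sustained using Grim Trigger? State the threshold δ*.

δ* = 0.8571; since δ = 0.31 < 0.8571, cooperation cannot be sustained

Work:
For Grim Trigger:
Cooperate forever: 2/(1-δ)
Defect then punished: 8 + 1·δ/(1-δ)
Need: 2/(1-δ) ≥ 8 + 1·δ/(1-δ)
Solving: δ ≥ (T-R)/(T-P) = (8-2)/(8-1) = 0.8571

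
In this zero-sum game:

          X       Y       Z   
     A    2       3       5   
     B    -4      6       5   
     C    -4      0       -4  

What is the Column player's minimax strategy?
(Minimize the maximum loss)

Column should play X, value = 2

Work:
Column player minimizes Row's maximum payoff:
Column X: max payoff to Row = 2
Column Y: max payoff to Row = 6
Column Z: max payoff to Row = 5
Minimum is 2, achieved by column X.
Minimax strategy: X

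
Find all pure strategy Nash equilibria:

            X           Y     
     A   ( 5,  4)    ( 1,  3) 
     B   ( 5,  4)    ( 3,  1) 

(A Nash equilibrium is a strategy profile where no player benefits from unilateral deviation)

Nash equilibrium: (A, X), (B, X)

Work:
Best responses:
  P1 vs X: payoffs [5, 5] → best response A/B (payoff 5)
  P1 vs Y: payoffs [1, 3] → best response B (payoff 3)
  P2 vs A: payoffs [4, 3] → best response X (payoff 4)
  P2 vs B: payoffs [4, 1] → best response X (payoff 4)
Mutual best responses: (A,X), (B,X) → Nash equilibria.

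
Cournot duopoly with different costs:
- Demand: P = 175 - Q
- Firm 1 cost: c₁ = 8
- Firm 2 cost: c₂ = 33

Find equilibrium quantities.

q₁* = 64.0, q₂* = 39.0

Work:
Reaction: q₁ = (175 - 8 - q₂)/2
Reaction: q₂ = (175 - 33 - q₁)/2
Solve simultaneously:
q₁* = (175 - 2×8 + 33)/3 = 64.0
q₂* = (175 - 2×33 + 8)/3 = 39.0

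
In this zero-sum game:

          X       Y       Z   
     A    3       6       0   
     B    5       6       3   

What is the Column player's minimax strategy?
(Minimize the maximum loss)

Column should play Z, value = 3

Work:
Column player minimizes Row's maximum payoff:
Column X: max payoff to Row = 5
Column Y: max payoff to Row = 6
Column Z: max payoff to Row = 3
Minimum is 3, achieved by column Z.
Minimax strategy: Z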